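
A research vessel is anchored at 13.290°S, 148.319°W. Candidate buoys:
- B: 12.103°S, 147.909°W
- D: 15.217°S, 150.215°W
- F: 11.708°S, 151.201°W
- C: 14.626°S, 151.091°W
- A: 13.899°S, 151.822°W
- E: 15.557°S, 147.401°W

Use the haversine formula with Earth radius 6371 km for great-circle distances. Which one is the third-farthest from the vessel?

Distances from the vessel (13.290°S, 148.319°W):
A: 384.6 km
F: 358.9 km
C: 334.0 km
D: 296.1 km
E: 270.8 km
B: 139.3 km
The third-farthest is C at 334.0 km.

C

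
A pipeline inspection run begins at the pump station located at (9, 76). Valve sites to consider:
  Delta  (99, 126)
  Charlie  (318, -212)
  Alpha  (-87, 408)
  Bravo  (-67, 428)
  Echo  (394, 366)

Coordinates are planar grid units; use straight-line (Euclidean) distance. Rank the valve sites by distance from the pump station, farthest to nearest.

Echo, Charlie, Bravo, Alpha, Delta

Distances from the pump station:
Echo (394, 366): 482.0
Charlie (318, -212): 422.4
Bravo (-67, 428): 360.1
Alpha (-87, 408): 345.6
Delta (99, 126): 103.0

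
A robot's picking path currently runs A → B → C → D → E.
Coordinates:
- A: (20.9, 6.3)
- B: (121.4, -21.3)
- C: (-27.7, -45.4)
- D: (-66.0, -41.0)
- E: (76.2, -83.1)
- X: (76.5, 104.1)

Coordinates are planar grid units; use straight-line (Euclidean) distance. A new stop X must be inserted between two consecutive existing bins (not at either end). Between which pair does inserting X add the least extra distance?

Added distance for inserting X between each consecutive pair:
A–B: 141.5
B–C: 164.4
C–D: 347.1
D–E: 242.3
Smallest added distance is 141.5, inserting between A and B.

between A and B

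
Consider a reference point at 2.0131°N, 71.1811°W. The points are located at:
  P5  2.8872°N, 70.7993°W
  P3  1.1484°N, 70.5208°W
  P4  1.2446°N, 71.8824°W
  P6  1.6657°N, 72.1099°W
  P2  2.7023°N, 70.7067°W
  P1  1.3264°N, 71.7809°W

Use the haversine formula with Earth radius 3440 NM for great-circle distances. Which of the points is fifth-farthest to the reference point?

Distance to each, sorted:
P3: 65.3 NM
P4: 62.5 NM
P6: 59.5 NM
P5: 57.3 NM
P1: 54.7 NM
P2: 50.2 NM
The fifth-farthest is P1 at 54.7 NM.

P1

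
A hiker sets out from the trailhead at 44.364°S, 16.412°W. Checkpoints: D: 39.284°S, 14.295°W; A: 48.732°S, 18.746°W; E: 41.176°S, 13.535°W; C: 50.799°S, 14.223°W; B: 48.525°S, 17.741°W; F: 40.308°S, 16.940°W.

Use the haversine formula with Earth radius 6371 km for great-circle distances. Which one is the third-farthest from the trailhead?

A

Distance to each, sorted:
C: 734.0 km
D: 591.4 km
A: 517.4 km
B: 473.7 km
F: 453.1 km
E: 425.2 km
The third-farthest is A at 517.4 km.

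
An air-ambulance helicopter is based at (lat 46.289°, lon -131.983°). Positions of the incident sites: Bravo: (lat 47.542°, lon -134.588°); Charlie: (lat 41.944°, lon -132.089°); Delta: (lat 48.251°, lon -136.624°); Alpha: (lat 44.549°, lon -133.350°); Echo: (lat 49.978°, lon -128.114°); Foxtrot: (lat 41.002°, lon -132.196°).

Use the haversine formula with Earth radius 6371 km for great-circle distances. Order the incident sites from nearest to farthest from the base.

Alpha, Bravo, Delta, Charlie, Echo, Foxtrot

Computing each great-circle distance from (lat 46.289°, lon -131.983°):
Alpha (lat 44.549°, lon -133.350°): 220.9 km
Bravo (lat 47.542°, lon -134.588°): 242.0 km
Delta (lat 48.251°, lon -136.624°): 412.5 km
Charlie (lat 41.944°, lon -132.089°): 483.2 km
Echo (lat 49.978°, lon -128.114°): 500.5 km
Foxtrot (lat 41.002°, lon -132.196°): 588.1 km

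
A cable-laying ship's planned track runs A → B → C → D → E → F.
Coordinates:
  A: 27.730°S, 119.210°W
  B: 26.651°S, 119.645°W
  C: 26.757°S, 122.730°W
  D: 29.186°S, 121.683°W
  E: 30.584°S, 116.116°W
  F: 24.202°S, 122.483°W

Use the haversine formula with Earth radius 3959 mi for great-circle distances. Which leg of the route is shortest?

A–B

Leg distances:
A→B: 79.2 mi
B→C: 190.6 mi
C→D: 179.6 mi
D→E: 347.2 mi
E→F: 588.8 mi
The shortest leg is A–B at 79.2 mi.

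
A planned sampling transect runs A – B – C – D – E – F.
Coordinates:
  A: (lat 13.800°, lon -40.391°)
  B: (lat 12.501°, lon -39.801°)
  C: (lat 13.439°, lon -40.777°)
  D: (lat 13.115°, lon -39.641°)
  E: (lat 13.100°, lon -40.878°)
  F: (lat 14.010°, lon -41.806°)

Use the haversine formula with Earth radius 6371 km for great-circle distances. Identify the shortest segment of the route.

C–D

Leg distances:
A→B: 157.9 km
B→C: 148.5 km
C→D: 128.1 km
D→E: 134.0 km
E→F: 142.5 km
The shortest leg is C–D at 128.1 km.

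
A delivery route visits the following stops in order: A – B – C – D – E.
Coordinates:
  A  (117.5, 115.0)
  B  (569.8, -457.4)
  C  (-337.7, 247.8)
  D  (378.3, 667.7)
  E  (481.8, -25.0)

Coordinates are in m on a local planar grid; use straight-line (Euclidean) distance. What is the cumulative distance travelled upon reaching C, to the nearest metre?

Leg distances:
A→B: 729.5 m  (cumulative 729.5 m)
B→C: 1149.3 m  (cumulative 1878.8 m)
Cumulative distance at C ≈ 1879 m.

1879 m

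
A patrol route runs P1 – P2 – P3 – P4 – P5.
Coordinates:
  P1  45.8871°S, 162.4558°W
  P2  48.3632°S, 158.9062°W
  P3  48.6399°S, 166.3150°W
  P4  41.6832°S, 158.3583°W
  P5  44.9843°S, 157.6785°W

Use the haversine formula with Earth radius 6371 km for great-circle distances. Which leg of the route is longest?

P3–P4

Leg distances:
P1→P2: 384.5 km
P2→P3: 546.5 km
P3→P4: 992.6 km
P4→P5: 371.2 km
The longest leg is P3–P4 at 992.6 km.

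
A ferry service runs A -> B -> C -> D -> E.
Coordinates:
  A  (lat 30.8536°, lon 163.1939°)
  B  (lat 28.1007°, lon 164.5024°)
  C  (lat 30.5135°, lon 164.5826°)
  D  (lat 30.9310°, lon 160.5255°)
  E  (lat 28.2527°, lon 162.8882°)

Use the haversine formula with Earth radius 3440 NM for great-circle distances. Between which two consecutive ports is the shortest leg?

Leg distances:
A→B: 178.9 NM
B→C: 144.9 NM
C→D: 210.9 NM
D→E: 202.7 NM
The shortest leg is B–C at 144.9 NM.

B–C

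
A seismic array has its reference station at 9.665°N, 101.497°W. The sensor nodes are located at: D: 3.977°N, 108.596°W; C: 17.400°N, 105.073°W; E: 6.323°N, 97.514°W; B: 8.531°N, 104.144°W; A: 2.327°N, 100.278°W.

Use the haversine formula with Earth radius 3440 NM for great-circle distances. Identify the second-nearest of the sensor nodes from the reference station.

E

Distances from the reference station (9.665°N, 101.497°W):
B: 171.1 NM
E: 310.4 NM
A: 446.5 NM
C: 509.1 NM
D: 543.7 NM
The second-nearest is E at 310.4 NM.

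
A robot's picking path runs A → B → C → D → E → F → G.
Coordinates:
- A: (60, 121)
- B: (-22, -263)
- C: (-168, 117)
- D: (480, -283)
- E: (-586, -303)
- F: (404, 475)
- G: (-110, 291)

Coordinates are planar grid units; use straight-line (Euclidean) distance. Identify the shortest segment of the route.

Leg distances:
A→B: 392.7
B→C: 407.1
C→D: 761.5
D→E: 1066.2
E→F: 1259.1
F→G: 545.9
The shortest leg is A–B at 392.7.

A–B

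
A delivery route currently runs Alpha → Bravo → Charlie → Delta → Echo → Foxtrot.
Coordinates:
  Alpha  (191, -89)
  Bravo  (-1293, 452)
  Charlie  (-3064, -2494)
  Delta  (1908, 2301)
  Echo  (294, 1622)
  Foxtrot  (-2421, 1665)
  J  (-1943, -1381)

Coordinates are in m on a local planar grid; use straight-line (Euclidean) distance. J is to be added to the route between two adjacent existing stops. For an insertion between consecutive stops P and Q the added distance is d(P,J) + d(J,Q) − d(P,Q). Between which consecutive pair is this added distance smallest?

between Charlie and Delta

Added distance for inserting J between each consecutive pair:
Alpha–Bravo: 2859.9 m
Bravo–Charlie: 87.2 m
Charlie–Delta: 0.2 m
Delta–Echo: 7321.6 m
Echo–Foxtrot: 4112.6 m
Smallest added distance is 0.2 m, inserting between Charlie and Delta.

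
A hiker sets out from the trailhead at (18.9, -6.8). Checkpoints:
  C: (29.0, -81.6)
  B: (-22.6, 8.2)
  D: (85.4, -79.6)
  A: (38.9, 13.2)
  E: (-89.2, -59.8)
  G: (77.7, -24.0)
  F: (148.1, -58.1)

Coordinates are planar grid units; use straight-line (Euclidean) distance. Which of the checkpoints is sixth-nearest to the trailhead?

E

Distances from the trailhead ((18.9, -6.8)):
A: 28.3
B: 44.1
G: 61.3
C: 75.5
D: 98.6
E: 120.4
F: 139.0
The sixth-nearest is E at 120.4.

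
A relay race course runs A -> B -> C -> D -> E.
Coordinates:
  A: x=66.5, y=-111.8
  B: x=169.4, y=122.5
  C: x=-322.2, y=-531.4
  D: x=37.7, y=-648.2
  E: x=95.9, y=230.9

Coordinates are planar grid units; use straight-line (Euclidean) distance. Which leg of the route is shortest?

A–B

Leg distances:
A→B: 255.9
B→C: 818.1
C→D: 378.4
D→E: 881.0
The shortest leg is A–B at 255.9.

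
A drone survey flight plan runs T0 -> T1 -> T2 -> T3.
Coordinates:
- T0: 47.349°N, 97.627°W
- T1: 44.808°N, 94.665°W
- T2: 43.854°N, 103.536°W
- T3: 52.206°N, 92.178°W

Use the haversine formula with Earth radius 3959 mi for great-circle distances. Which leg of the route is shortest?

T0–T1

Leg distances:
T0→T1: 225.8 mi
T1→T2: 443.2 mi
T2→T3: 778.3 mi
The shortest leg is T0–T1 at 225.8 mi.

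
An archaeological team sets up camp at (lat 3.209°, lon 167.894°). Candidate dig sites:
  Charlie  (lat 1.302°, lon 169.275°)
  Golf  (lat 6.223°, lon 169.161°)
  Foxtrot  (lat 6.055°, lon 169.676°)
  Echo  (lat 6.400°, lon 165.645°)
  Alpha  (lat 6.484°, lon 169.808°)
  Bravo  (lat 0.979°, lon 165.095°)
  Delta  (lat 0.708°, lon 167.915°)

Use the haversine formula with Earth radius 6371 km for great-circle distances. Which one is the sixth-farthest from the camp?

Delta

Distance to each, sorted:
Echo: 433.6 km
Alpha: 421.4 km
Bravo: 397.8 km
Foxtrot: 373.0 km
Golf: 363.4 km
Delta: 278.1 km
Charlie: 261.7 km
The sixth-farthest is Delta at 278.1 km.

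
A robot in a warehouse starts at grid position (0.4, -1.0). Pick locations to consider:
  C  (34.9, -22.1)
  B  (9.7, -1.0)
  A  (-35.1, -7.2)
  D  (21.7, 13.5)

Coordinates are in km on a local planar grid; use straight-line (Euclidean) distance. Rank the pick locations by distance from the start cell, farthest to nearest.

Distances from the start cell:
C (34.9, -22.1): 40.4 km
A (-35.1, -7.2): 36.0 km
D (21.7, 13.5): 25.8 km
B (9.7, -1.0): 9.3 km

C, A, D, B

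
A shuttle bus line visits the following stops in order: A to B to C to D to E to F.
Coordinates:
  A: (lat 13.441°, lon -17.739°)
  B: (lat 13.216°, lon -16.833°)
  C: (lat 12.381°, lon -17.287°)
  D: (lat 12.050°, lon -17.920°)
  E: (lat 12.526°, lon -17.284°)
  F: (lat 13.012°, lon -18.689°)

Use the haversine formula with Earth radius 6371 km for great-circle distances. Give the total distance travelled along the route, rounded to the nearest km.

Leg distances:
A→B: 101.2 km  (cumulative 101.2 km)
B→C: 105.1 km  (cumulative 206.3 km)
C→D: 78.0 km  (cumulative 284.3 km)
D→E: 87.0 km  (cumulative 371.3 km)
E→F: 161.7 km  (cumulative 533.0 km)
Total route length ≈ 533 km.

533 km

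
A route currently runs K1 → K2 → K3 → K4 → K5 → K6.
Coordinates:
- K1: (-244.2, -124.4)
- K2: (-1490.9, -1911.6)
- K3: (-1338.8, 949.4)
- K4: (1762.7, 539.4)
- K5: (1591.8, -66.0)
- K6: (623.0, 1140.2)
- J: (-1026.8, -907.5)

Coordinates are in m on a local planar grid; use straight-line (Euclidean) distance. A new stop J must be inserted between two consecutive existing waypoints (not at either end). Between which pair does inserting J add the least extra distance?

between K1 and K2

Added distance for inserting J between each consecutive pair:
K1–K2: 34.2 m
K2–K3: 124.1 m
K3–K4: 1896.9 m
K4–K5: 5263.9 m
K5–K6: 3833.0 m
Smallest added distance is 34.2 m, inserting between K1 and K2.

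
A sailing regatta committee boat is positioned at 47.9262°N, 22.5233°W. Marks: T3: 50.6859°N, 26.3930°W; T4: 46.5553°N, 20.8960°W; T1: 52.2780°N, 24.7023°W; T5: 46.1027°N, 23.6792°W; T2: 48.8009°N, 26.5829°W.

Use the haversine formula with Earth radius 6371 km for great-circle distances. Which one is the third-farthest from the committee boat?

Distances from the committee boat (47.9262°N, 22.5233°W):
T1: 508.2 km
T3: 415.7 km
T2: 315.2 km
T5: 220.9 km
T4: 195.8 km
The third-farthest is T2 at 315.2 km.

T2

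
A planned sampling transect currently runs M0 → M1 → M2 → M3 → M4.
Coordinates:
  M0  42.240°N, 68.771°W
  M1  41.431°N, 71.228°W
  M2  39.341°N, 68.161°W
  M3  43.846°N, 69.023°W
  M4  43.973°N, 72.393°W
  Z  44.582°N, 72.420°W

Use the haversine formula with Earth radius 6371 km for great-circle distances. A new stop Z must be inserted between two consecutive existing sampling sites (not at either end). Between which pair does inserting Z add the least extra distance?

Added distance for inserting Z between each consecutive pair:
M0–M1: 534.2 km
M1–M2: 695.7 km
M2–M3: 457.5 km
M3–M4: 80.2 km
Smallest added distance is 80.2 km, inserting between M3 and M4.

between M3 and M4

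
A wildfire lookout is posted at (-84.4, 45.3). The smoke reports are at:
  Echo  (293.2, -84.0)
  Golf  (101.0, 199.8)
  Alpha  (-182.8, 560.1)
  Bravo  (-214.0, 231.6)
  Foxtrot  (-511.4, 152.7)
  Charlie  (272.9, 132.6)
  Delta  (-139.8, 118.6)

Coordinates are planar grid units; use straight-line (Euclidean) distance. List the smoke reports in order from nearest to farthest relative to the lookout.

Delta, Bravo, Golf, Charlie, Echo, Foxtrot, Alpha

Computing each straight-line distance from (-84.4, 45.3):
Delta (-139.8, 118.6): 91.9
Bravo (-214.0, 231.6): 226.9
Golf (101.0, 199.8): 241.3
Charlie (272.9, 132.6): 367.8
Echo (293.2, -84.0): 399.1
Foxtrot (-511.4, 152.7): 440.3
Alpha (-182.8, 560.1): 524.1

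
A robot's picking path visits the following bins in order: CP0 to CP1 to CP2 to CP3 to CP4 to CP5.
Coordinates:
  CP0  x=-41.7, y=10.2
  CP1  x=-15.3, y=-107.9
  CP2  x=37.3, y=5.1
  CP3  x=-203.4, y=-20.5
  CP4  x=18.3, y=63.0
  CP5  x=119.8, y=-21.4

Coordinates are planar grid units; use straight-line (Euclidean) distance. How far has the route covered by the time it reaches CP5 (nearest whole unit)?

Leg distances:
CP0→CP1: 121.0  (cumulative 121.0)
CP1→CP2: 124.6  (cumulative 245.7)
CP2→CP3: 242.1  (cumulative 487.7)
CP3→CP4: 236.9  (cumulative 724.6)
CP4→CP5: 132.0  (cumulative 856.6)
Cumulative distance at CP5 ≈ 857.

857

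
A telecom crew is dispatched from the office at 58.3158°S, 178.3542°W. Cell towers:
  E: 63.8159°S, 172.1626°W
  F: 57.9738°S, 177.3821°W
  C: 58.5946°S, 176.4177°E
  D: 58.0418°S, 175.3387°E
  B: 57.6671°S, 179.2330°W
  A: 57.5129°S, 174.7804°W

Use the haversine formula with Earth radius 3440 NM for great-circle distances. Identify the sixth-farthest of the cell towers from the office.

Distance to each, sorted:
E: 375.6 NM
D: 200.3 NM
C: 165.0 NM
A: 123.7 NM
B: 47.9 NM
F: 37.0 NM
The sixth-farthest is F at 37.0 NM.

F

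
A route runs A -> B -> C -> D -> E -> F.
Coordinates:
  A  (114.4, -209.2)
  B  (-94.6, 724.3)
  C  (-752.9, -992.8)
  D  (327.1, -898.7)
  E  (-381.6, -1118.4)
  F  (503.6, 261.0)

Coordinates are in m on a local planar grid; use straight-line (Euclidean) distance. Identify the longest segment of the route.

Leg distances:
A→B: 956.6 m
B→C: 1839.0 m
C→D: 1084.1 m
D→E: 742.0 m
E→F: 1639.0 m
The longest leg is B–C at 1839.0 m.

B–C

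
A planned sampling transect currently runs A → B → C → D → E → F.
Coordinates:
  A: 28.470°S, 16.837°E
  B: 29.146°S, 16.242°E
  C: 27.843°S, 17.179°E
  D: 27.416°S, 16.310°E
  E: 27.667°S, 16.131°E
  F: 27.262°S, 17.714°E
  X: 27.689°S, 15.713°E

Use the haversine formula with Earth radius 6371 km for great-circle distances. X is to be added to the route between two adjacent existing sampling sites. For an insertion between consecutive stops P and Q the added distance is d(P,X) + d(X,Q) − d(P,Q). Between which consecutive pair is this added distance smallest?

between D and E

Added distance for inserting X between each consecutive pair:
A–B: 215.5 km
B–C: 143.9 km
C–D: 113.6 km
D–E: 74.4 km
E–F: 81.7 km
Smallest added distance is 74.4 km, inserting between D and E.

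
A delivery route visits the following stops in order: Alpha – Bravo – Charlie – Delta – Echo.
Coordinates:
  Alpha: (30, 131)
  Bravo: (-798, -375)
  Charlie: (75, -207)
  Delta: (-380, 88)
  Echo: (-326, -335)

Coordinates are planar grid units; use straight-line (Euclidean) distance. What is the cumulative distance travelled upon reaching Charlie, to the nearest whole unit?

1859

Leg distances:
Alpha→Bravo: 970.4  (cumulative 970.4)
Bravo→Charlie: 889.0  (cumulative 1859.4)
Cumulative distance at Charlie ≈ 1859.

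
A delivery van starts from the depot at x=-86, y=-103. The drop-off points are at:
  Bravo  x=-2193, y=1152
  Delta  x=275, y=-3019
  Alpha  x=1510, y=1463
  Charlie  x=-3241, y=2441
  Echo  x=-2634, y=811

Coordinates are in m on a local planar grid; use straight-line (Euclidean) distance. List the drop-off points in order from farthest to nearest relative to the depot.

Charlie, Delta, Echo, Bravo, Alpha

Distances from the depot:
Charlie x=-3241, y=2441: 4052.9 m
Delta x=275, y=-3019: 2938.3 m
Echo x=-2634, y=811: 2707.0 m
Bravo x=-2193, y=1152: 2452.4 m
Alpha x=1510, y=1463: 2236.0 m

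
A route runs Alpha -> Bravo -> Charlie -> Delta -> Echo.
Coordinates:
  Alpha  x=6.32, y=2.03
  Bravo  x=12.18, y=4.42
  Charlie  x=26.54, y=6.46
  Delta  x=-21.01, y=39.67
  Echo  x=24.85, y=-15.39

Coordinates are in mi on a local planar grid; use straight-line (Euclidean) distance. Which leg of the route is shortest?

Leg distances:
Alpha→Bravo: 6.3 mi
Bravo→Charlie: 14.5 mi
Charlie→Delta: 58.0 mi
Delta→Echo: 71.7 mi
The shortest leg is Alpha–Bravo at 6.3 mi.

Alpha–Bravo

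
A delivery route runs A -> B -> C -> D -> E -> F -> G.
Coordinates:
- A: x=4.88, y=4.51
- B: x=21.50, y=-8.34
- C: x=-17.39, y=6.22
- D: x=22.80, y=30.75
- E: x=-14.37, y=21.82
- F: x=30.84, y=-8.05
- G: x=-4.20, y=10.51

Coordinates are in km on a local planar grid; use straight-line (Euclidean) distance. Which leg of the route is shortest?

A–B

Leg distances:
A→B: 21.0 km
B→C: 41.5 km
C→D: 47.1 km
D→E: 38.2 km
E→F: 54.2 km
F→G: 39.7 km
The shortest leg is A–B at 21.0 km.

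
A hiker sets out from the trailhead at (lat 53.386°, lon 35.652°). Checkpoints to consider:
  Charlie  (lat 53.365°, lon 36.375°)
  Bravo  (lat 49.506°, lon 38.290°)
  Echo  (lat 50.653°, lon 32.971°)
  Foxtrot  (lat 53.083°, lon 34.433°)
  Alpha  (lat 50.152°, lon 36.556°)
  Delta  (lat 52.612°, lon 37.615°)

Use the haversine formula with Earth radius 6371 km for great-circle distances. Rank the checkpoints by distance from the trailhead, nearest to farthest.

Distance from the trailhead at (lat 53.386°, lon 35.652°) to each:
Charlie (lat 53.365°, lon 36.375°): 48.0 km
Foxtrot (lat 53.083°, lon 34.433°): 87.8 km
Delta (lat 52.612°, lon 37.615°): 157.0 km
Echo (lat 50.653°, lon 32.971°): 354.9 km
Alpha (lat 50.152°, lon 36.556°): 364.9 km
Bravo (lat 49.506°, lon 38.290°): 468.5 km

Charlie, Foxtrot, Delta, Echo, Alpha, Bravo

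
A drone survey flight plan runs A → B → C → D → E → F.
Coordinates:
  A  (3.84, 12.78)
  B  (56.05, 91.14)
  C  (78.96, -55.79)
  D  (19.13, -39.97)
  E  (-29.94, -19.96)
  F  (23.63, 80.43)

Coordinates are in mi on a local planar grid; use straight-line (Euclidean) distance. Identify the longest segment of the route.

Leg distances:
A→B: 94.2 mi
B→C: 148.7 mi
C→D: 61.9 mi
D→E: 53.0 mi
E→F: 113.8 mi
The longest leg is B–C at 148.7 mi.

B–C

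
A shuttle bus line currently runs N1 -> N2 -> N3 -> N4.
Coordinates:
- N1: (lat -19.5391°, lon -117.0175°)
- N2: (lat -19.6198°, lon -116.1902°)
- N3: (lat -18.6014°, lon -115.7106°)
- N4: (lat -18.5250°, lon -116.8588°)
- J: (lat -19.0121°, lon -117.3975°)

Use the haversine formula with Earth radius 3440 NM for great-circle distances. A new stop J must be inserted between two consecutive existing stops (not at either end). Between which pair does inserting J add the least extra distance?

Added distance for inserting J between each consecutive pair:
N1–N2: 68.8 NM
N2–N3: 109.6 NM
N3–N4: 75.8 NM
Smallest added distance is 68.8 NM, inserting between N1 and N2.

between N1 and N2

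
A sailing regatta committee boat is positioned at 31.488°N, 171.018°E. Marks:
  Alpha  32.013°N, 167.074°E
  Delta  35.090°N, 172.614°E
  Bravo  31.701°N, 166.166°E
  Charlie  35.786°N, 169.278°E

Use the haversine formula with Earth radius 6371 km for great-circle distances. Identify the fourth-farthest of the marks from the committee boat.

Alpha

Distance to each, sorted:
Charlie: 504.3 km
Bravo: 460.1 km
Delta: 427.1 km
Alpha: 377.4 km
The fourth-farthest is Alpha at 377.4 km.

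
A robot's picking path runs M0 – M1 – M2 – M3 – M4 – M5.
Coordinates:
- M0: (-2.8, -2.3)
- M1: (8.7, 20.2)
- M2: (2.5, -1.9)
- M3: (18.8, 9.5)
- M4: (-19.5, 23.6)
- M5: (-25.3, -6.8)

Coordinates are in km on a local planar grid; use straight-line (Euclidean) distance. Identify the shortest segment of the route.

Leg distances:
M0→M1: 25.3 km
M1→M2: 23.0 km
M2→M3: 19.9 km
M3→M4: 40.8 km
M4→M5: 30.9 km
The shortest leg is M2–M3 at 19.9 km.

M2–M3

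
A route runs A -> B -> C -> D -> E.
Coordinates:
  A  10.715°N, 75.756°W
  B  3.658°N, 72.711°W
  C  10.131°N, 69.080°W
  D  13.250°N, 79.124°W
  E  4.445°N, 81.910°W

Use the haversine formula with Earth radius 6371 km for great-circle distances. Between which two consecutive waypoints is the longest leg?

C–D

Leg distances:
A→B: 853.5 km
B→C: 823.7 km
C→D: 1147.1 km
D→E: 1025.7 km
The longest leg is C–D at 1147.1 km.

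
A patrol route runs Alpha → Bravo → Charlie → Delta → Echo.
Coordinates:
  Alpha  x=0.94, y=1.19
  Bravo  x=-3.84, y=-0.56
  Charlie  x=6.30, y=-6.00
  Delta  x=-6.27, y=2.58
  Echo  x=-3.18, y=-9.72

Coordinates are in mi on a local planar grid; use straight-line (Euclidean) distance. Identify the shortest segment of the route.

Alpha–Bravo

Leg distances:
Alpha→Bravo: 5.1 mi
Bravo→Charlie: 11.5 mi
Charlie→Delta: 15.2 mi
Delta→Echo: 12.7 mi
The shortest leg is Alpha–Bravo at 5.1 mi.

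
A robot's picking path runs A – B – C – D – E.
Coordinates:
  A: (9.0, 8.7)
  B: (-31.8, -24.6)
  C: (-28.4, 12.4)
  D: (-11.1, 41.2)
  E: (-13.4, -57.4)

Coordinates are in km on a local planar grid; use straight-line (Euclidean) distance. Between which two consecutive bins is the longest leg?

Leg distances:
A→B: 52.7 km
B→C: 37.2 km
C→D: 33.6 km
D→E: 98.6 km
The longest leg is D–E at 98.6 km.

D–E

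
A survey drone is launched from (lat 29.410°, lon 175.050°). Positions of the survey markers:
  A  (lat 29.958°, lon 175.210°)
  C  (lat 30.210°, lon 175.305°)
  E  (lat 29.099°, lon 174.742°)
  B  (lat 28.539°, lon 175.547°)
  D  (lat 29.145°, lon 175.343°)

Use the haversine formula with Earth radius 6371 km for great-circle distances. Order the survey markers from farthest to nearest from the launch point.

B, C, A, E, D

Distances from the launch point:
B (lat 28.539°, lon 175.547°): 108.2 km
C (lat 30.210°, lon 175.305°): 92.3 km
A (lat 29.958°, lon 175.210°): 62.9 km
E (lat 29.099°, lon 174.742°): 45.7 km
D (lat 29.145°, lon 175.343°): 40.9 km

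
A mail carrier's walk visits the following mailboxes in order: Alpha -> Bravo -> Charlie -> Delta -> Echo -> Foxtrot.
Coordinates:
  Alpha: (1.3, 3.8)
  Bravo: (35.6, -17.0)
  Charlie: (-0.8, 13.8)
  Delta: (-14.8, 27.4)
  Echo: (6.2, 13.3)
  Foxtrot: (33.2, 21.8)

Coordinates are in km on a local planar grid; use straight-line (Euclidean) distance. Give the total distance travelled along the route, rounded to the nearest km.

161 km

Leg distances:
Alpha→Bravo: 40.1 km  (cumulative 40.1 km)
Bravo→Charlie: 47.7 km  (cumulative 87.8 km)
Charlie→Delta: 19.5 km  (cumulative 107.3 km)
Delta→Echo: 25.3 km  (cumulative 132.6 km)
Echo→Foxtrot: 28.3 km  (cumulative 160.9 km)
Total route length ≈ 161 km.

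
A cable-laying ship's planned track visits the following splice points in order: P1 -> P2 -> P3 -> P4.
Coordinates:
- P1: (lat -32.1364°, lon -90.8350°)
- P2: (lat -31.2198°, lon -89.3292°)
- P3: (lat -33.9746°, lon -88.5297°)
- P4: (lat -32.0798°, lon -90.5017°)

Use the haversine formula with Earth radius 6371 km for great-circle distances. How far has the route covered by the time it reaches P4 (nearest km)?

Leg distances:
P1→P2: 175.2 km  (cumulative 175.2 km)
P2→P3: 315.3 km  (cumulative 490.5 km)
P3→P4: 279.6 km  (cumulative 770.1 km)
Cumulative distance at P4 ≈ 770 km.

770 km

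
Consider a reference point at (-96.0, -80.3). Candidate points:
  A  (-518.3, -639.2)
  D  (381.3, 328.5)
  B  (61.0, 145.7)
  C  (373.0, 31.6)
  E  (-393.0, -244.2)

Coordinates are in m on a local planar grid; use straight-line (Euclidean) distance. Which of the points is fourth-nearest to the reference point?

Distances from the reference point ((-96.0, -80.3)):
B: 275.2 m
E: 339.2 m
C: 482.2 m
D: 628.4 m
A: 700.5 m
The fourth-nearest is D at 628.4 m.

D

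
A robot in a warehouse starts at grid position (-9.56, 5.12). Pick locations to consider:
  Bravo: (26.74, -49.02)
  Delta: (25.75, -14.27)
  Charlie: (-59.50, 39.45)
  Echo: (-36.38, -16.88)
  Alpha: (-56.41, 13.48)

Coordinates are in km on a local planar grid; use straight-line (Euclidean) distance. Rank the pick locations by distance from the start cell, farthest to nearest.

Bravo, Charlie, Alpha, Delta, Echo

Distance from the start cell at (-9.56, 5.12) to each:
Bravo (26.74, -49.02): 65.2 km
Charlie (-59.50, 39.45): 60.6 km
Alpha (-56.41, 13.48): 47.6 km
Delta (25.75, -14.27): 40.3 km
Echo (-36.38, -16.88): 34.7 km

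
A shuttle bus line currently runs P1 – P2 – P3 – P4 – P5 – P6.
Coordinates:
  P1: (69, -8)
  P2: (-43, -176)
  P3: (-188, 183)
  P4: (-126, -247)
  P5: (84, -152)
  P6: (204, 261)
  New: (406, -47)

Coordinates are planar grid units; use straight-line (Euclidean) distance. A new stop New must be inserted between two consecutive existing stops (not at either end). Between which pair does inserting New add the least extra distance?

Added distance for inserting New between each consecutive pair:
P1–P2: 604.5
P2–P3: 717.0
P3–P4: 770.9
P4–P5: 676.6
P5–P6: 276.9
Smallest added distance is 276.9, inserting between P5 and P6.

between P5 and P6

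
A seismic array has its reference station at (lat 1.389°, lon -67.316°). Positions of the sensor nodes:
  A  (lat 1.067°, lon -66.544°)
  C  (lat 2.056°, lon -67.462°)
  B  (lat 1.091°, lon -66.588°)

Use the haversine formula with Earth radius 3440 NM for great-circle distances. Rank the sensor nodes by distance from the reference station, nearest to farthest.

C, B, A

Distance from the reference station at (lat 1.389°, lon -67.316°) to each:
C (lat 2.056°, lon -67.462°): 41.0 NM
B (lat 1.091°, lon -66.588°): 47.2 NM
A (lat 1.067°, lon -66.544°): 50.2 NM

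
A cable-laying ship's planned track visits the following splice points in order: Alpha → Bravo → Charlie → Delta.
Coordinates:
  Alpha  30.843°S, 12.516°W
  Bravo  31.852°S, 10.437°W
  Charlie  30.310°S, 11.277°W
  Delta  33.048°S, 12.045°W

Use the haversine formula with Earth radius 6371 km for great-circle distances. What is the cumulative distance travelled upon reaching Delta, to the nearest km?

Leg distances:
Alpha→Bravo: 227.1 km  (cumulative 227.1 km)
Bravo→Charlie: 189.2 km  (cumulative 416.3 km)
Charlie→Delta: 313.0 km  (cumulative 729.3 km)
Cumulative distance at Delta ≈ 729 km.

729 km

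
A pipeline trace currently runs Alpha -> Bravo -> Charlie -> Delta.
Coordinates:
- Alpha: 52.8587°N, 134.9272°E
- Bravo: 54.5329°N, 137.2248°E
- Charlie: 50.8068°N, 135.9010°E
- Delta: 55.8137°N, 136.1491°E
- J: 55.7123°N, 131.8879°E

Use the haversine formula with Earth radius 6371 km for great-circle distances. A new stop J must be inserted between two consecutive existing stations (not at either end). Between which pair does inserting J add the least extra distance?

Added distance for inserting J between each consecutive pair:
Alpha–Bravo: 497.4 km
Bravo–Charlie: 546.9 km
Charlie–Delta: 316.8 km
Smallest added distance is 316.8 km, inserting between Charlie and Delta.

between Charlie and Delta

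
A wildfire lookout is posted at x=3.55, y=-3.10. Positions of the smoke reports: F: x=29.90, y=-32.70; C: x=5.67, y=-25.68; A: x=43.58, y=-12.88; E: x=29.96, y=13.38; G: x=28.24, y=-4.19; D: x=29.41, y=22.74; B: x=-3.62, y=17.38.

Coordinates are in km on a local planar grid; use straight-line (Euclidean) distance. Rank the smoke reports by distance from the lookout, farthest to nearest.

Distances from the lookout:
A x=43.58, y=-12.88: 41.2 km
F x=29.90, y=-32.70: 39.6 km
D x=29.41, y=22.74: 36.6 km
E x=29.96, y=13.38: 31.1 km
G x=28.24, y=-4.19: 24.7 km
C x=5.67, y=-25.68: 22.7 km
B x=-3.62, y=17.38: 21.7 km

A, F, D, E, G, C, B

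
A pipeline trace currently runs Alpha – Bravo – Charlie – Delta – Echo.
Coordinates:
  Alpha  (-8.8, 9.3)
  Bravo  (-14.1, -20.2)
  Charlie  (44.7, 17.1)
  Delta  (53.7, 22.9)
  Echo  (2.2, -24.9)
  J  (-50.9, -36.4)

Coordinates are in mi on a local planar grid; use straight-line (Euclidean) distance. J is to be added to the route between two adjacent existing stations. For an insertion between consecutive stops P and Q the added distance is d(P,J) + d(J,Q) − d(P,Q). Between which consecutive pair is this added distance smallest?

between Alpha and Bravo

Added distance for inserting J between each consecutive pair:
Alpha–Bravo: 72.4 mi
Bravo–Charlie: 80.1 mi
Charlie–Delta: 219.1 mi
Delta–Echo: 104.3 mi
Smallest added distance is 72.4 mi, inserting between Alpha and Bravo.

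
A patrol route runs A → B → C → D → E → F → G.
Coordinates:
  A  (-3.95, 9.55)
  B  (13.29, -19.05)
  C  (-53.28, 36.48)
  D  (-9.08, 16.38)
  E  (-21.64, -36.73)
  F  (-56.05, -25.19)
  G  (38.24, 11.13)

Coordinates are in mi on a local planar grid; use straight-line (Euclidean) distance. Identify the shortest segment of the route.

Leg distances:
A→B: 33.4 mi
B→C: 86.7 mi
C→D: 48.6 mi
D→E: 54.6 mi
E→F: 36.3 mi
F→G: 101.0 mi
The shortest leg is A–B at 33.4 mi.

A–B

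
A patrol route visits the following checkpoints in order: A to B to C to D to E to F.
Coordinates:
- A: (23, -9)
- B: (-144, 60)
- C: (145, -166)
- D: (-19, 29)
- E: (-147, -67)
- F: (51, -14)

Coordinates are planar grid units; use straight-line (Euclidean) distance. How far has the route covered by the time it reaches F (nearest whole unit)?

1167

Leg distances:
A→B: 180.7  (cumulative 180.7)
B→C: 366.9  (cumulative 547.6)
C→D: 254.8  (cumulative 802.4)
D→E: 160.0  (cumulative 962.4)
E→F: 205.0  (cumulative 1167.3)
Cumulative distance at F ≈ 1167.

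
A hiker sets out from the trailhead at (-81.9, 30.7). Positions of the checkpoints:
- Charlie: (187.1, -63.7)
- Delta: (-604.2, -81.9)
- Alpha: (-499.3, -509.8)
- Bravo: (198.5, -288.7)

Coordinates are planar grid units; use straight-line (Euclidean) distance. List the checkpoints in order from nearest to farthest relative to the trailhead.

Distance from the trailhead at (-81.9, 30.7) to each:
Charlie (187.1, -63.7): 285.1
Bravo (198.5, -288.7): 425.0
Delta (-604.2, -81.9): 534.3
Alpha (-499.3, -509.8): 682.9

Charlie, Bravo, Delta, Alpha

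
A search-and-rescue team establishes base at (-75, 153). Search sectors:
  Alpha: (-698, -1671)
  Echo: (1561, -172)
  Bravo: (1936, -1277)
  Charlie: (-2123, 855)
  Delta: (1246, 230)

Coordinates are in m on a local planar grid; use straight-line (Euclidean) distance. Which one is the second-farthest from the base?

Distance to each, sorted:
Bravo: 2467.6 m
Charlie: 2165.0 m
Alpha: 1927.5 m
Echo: 1668.0 m
Delta: 1323.2 m
The second-farthest is Charlie at 2165.0 m.

Charlie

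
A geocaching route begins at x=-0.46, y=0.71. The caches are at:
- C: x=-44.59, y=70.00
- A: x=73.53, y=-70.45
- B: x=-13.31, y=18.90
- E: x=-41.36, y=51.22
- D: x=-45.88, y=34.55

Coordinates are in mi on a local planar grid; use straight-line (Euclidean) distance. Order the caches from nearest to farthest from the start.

Computing each straight-line distance from x=-0.46, y=0.71:
B x=-13.31, y=18.90: 22.3 mi
D x=-45.88, y=34.55: 56.6 mi
E x=-41.36, y=51.22: 65.0 mi
C x=-44.59, y=70.00: 82.1 mi
A x=73.53, y=-70.45: 102.7 mi

B, D, E, C, A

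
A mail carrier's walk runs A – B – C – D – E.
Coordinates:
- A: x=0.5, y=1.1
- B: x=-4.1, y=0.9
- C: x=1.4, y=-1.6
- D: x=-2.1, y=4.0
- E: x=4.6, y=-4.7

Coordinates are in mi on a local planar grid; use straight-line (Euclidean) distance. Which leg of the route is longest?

D–E

Leg distances:
A→B: 4.6 mi
B→C: 6.0 mi
C→D: 6.6 mi
D→E: 11.0 mi
The longest leg is D–E at 11.0 mi.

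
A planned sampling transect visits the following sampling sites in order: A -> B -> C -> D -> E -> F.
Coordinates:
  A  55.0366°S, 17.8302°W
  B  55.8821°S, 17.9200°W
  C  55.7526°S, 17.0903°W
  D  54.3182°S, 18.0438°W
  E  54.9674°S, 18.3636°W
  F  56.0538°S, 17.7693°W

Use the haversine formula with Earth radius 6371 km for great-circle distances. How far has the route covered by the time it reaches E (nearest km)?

394 km

Leg distances:
A→B: 94.2 km  (cumulative 94.2 km)
B→C: 53.8 km  (cumulative 148.0 km)
C→D: 170.7 km  (cumulative 318.7 km)
D→E: 75.1 km  (cumulative 393.7 km)
Cumulative distance at E ≈ 394 km.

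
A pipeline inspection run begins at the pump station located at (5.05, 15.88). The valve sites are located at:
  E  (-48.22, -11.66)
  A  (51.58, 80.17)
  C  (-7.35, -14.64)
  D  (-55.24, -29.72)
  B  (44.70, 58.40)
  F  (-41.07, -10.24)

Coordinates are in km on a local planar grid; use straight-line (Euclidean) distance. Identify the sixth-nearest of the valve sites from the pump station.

A

Distance to each, sorted:
C: 32.9 km
F: 53.0 km
B: 58.1 km
E: 60.0 km
D: 75.6 km
A: 79.4 km
The sixth-nearest is A at 79.4 km.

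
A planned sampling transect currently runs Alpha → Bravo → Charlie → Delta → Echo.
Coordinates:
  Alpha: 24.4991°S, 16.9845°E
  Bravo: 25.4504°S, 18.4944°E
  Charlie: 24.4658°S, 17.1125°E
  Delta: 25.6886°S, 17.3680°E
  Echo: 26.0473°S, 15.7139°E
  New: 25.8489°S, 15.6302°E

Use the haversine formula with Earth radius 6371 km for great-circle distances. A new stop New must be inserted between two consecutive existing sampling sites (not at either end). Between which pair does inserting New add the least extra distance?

Added distance for inserting New between each consecutive pair:
Alpha–Bravo: 307.9 km
Bravo–Charlie: 327.6 km
Charlie–Delta: 250.8 km
Delta–Echo: 28.3 km
Smallest added distance is 28.3 km, inserting between Delta and Echo.

between Delta and Echo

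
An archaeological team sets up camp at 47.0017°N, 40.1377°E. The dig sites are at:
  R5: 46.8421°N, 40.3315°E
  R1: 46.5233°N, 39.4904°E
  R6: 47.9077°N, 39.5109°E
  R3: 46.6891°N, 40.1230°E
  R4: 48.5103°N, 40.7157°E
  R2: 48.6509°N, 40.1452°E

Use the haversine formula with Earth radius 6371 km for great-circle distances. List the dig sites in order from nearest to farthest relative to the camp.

Distances from the camp:
R5 46.8421°N, 40.3315°E: 23.1 km
R3 46.6891°N, 40.1230°E: 34.8 km
R1 46.5233°N, 39.4904°E: 72.5 km
R6 47.9077°N, 39.5109°E: 111.2 km
R4 48.5103°N, 40.7157°E: 173.2 km
R2 48.6509°N, 40.1452°E: 183.4 km

R5, R3, R1, R6, R4, R2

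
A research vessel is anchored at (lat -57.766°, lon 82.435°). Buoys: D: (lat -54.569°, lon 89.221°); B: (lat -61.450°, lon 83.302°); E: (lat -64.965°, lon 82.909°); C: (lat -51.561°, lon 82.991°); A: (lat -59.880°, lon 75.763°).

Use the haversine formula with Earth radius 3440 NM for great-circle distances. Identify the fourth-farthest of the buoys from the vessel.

A

Distance to each, sorted:
E: 432.4 NM
C: 373.0 NM
D: 296.9 NM
A: 243.0 NM
B: 222.7 NM
The fourth-farthest is A at 243.0 NM.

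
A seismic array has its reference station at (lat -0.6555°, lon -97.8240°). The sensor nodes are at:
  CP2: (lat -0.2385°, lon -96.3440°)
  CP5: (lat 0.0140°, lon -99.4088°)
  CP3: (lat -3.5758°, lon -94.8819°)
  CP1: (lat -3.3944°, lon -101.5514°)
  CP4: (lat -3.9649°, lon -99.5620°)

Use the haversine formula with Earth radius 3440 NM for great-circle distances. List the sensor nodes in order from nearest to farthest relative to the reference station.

Distance from the reference station at (lat -0.6555°, lon -97.8240°) to each:
CP2 (lat -0.2385°, lon -96.3440°): 92.3 NM
CP5 (lat 0.0140°, lon -99.4088°): 103.3 NM
CP4 (lat -3.9649°, lon -99.5620°): 224.4 NM
CP3 (lat -3.5758°, lon -94.8819°): 248.8 NM
CP1 (lat -3.3944°, lon -101.5514°): 277.6 NM

CP2, CP5, CP4, CP3, CP1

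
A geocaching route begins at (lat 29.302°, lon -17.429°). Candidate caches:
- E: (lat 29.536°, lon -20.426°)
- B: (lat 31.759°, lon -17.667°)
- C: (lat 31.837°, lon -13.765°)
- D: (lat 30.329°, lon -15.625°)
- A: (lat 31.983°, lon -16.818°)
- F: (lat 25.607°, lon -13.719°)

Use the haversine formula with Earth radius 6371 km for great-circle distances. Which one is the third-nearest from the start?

Distances from the start ((lat 29.302°, lon -17.429°)):
D: 208.2 km
B: 274.2 km
E: 291.4 km
A: 303.8 km
C: 450.0 km
F: 550.2 km
The third-nearest is E at 291.4 km.

E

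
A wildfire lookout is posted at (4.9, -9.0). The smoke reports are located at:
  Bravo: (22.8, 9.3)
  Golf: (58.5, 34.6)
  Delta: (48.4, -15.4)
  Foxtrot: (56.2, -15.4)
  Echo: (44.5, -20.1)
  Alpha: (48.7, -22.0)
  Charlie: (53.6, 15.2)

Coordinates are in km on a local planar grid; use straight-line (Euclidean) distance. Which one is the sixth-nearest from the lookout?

Distances from the lookout ((4.9, -9.0)):
Bravo: 25.6 km
Echo: 41.1 km
Delta: 44.0 km
Alpha: 45.7 km
Foxtrot: 51.7 km
Charlie: 54.4 km
Golf: 69.1 km
The sixth-nearest is Charlie at 54.4 km.

Charlie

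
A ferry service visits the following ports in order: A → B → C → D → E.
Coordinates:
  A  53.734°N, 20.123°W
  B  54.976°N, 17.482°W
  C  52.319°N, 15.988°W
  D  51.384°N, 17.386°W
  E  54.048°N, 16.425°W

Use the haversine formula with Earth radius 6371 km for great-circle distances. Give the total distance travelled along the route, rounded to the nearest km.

Leg distances:
A→B: 219.9 km  (cumulative 219.9 km)
B→C: 311.4 km  (cumulative 531.3 km)
C→D: 141.5 km  (cumulative 672.8 km)
D→E: 303.2 km  (cumulative 976.0 km)
Total route length ≈ 976 km.

976 km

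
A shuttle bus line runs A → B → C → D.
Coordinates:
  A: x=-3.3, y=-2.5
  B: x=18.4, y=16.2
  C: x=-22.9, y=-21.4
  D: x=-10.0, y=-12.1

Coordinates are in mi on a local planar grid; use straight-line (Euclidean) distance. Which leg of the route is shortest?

C–D

Leg distances:
A→B: 28.6 mi
B→C: 55.9 mi
C→D: 15.9 mi
The shortest leg is C–D at 15.9 mi.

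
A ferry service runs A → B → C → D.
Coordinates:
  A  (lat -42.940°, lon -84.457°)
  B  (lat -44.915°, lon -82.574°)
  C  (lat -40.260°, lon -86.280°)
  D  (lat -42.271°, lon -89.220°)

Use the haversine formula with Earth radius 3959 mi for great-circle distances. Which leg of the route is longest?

Leg distances:
A→B: 165.5 mi
B→C: 372.7 mi
C→D: 206.4 mi
The longest leg is B–C at 372.7 mi.

B–C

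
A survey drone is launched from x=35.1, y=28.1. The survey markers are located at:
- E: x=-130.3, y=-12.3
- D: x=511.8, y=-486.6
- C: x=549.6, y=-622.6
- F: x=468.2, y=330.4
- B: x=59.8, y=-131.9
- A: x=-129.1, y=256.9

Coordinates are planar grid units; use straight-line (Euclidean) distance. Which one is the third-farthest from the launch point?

F

Distances from the launch point (x=35.1, y=28.1):
C: 829.5
D: 701.5
F: 528.2
A: 281.6
E: 170.3
B: 161.9
The third-farthest is F at 528.2.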